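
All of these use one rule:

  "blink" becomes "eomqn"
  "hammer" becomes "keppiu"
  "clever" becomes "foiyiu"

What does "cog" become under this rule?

fsj

Vowels shift forward by 4 and consonants shift forward by 3.
Applying it to cog: c(cons)+3=f, o(vowel)+4=s, g(cons)+3=j.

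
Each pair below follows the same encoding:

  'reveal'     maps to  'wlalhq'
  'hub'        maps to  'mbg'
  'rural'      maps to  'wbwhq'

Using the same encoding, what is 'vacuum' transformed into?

Two shifts are in play — +7 for a/e/i/o/u, +5 for every other letter.
On vacuum: v(cons)+5=a, a(vowel)+7=h, c(cons)+5=h, u(vowel)+7=b, u(vowel)+7=b, m(cons)+5=r.

ahhbbr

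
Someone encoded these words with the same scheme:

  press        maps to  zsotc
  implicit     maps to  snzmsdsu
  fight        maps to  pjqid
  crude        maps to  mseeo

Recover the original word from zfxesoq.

Shifts by position in press: pos 0: p→z (+10), pos 1: r→s (+1), pos 2: e→o (+10), pos 3: s→t (+1) — repeating every 2. The shifts repeat in a cycle of length 2: positions 0,1,… shift by +10, +1, then the pattern repeats.
Undoing it on zfxesoq: z−10=p, f−1=e, x−10=n, e−1=d, s−10=i, o−1=n, q−10=g.

pending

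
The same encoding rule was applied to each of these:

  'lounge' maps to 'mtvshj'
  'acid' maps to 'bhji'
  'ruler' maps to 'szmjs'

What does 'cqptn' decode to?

bloom

The shifts repeat in a cycle of length 2: positions 0,1,… shift by +1, +5, then the pattern repeats.
Reversing it on cqptn: c−1=b, q−5=l, p−1=o, t−5=o, n−1=m.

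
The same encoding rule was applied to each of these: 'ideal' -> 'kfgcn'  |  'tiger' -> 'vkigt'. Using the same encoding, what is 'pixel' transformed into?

Compare letters: i→k is +2, d→f is +2, e→g is +2 — a constant shift. Each letter is shifted forward by 2 in the alphabet (a Caesar shift of +2).
For pixel: p+2=r, i+2=k, x+2=z, e+2=g, l+2=n.

rkzgn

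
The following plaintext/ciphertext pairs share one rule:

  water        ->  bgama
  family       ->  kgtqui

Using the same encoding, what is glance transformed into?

Letter i (0-indexed) is shifted by i+5, so successive shifts are 5, 6, 7, ….
Applying it to glance: g+5=l, l+6=r, a+7=h, n+8=v, c+9=l, e+10=o.

lrhvlo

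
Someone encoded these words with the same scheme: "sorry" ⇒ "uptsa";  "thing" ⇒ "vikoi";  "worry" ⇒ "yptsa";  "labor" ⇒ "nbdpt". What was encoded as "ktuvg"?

Shifts by position in sorry: pos 0: s→u (+2), pos 1: o→p (+1), pos 2: r→t (+2), pos 3: r→s (+1) — repeating every 2. The shifts repeat in a cycle of length 2: positions 0,1,… shift by +2, +1, then the pattern repeats.
Undoing it on ktuvg: k−2=i, t−1=s, u−2=s, v−1=u, g−2=e.

issue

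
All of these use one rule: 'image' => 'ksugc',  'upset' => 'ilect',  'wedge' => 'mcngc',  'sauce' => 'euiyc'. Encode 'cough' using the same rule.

Each letter's alphabet position (a=0..z=25) is mapped through 15·x+20 mod 26 — an affine cipher.
On cough: c(2)→15·2+20≡24=y; o(14)→15·14+20≡22=w; u(20)→15·20+20≡8=i; g(6)→15·6+20≡6=g; h(7)→15·7+20≡21=v (all mod 26).

ywigv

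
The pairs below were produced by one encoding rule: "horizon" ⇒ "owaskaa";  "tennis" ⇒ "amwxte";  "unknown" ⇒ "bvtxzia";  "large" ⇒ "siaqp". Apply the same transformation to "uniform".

bvrpzdz

In horizon: h→o is +7, o→w is +8, r→a is +9, i→s is +10 — the shift increases by 1 each position. The shift increases by 1 at each position, starting from +7: 7, 8, 9, ….
On uniform: u+7=b, n+8=v, i+9=r, f+10=p, o+11=z, r+12=d, m+13=z.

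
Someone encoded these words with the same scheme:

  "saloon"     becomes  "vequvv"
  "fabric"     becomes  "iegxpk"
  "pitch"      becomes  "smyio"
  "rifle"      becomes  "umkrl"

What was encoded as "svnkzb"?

priest

The shift increases by 1 at each position, starting from +3: 3, 4, 5, ….
Undoing it on svnkzb: s−3=p, v−4=r, n−5=i, k−6=e, z−7=s, b−8=t.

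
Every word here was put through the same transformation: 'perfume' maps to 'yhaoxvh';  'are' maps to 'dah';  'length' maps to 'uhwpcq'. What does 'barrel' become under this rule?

kdaahu

The shift depends on letter class: consonant p→y is +9, but vowel e→h is +3. Vowels shift forward by 3 and consonants shift forward by 9.
Applying it to barrel: b(cons)+9=k, a(vowel)+3=d, r(cons)+9=a, r(cons)+9=a, e(vowel)+3=h, l(cons)+9=u.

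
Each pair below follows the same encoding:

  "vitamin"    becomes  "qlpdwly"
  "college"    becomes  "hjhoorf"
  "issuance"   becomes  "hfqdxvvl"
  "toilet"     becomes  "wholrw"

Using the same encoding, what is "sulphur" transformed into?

uxksoxv

The output letters match the input read backwards, each shifted +3: vitamin reversed is nimativ. Read the word backwards and shift each letter +3.
On sulphur: reverse → ruhplus; then shift: r+3=u, u+3=x, h+3=k, p+3=s, l+3=o, u+3=x, s+3=v.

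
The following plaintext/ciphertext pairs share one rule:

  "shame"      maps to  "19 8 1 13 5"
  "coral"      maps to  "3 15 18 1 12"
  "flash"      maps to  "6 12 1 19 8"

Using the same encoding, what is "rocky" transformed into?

18 15 3 11 25

Letters become their 1-indexed alphabet positions: a=1 … z=26.
For rocky: r=18→18, o=15→15, c=3→3, k=11→11, y=25→25.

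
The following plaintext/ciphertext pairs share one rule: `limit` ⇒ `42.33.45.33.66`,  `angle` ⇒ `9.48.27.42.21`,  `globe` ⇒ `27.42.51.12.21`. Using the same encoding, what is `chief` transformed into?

With a=1..z=26, the number is 3·pos + 6.
On chief: c=3→15, h=8→30, i=9→33, e=5→21, f=6→24.

15.30.33.21.24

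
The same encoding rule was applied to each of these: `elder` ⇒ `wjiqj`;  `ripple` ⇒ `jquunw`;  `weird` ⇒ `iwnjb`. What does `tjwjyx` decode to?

Two steps: reverse the string, then apply a Caesar shift of +5.
Decoding tjwjyx: shift back: t−5=o, j−5=e, w−5=r, j−5=e, y−5=t, x−5=s → oerets; then reverse → stereo.

stereo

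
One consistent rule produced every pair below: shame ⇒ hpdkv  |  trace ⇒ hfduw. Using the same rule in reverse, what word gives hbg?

The output letters match the input read backwards, each shifted +3: shame reversed is emahs. The word is reversed, then every letter is shifted forward by 3.
Reversing it on hbg: shift back: h−3=e, b−3=y, g−3=d → eyd; then reverse → dye.

dye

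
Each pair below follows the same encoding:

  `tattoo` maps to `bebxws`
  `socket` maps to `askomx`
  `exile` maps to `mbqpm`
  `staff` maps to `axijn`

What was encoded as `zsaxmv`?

roster

Shifts by position in tattoo: pos 0: t→b (+8), pos 1: a→e (+4), pos 2: t→b (+8), pos 3: t→x (+4) — repeating every 2. It's a Vigenère-style cipher with numeric key [8,4]: position i shifts by key[i mod 2].
Decoding zsaxmv: z−8=r, s−4=o, a−8=s, x−4=t, m−8=e, v−4=r.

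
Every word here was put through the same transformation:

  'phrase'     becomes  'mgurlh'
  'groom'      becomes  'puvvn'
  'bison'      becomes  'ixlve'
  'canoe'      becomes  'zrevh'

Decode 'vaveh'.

ozone

p(15)→m(12) and h(7)→g(6) fit y≡17x+17 (mod 26); the inverse of 17 mod 26 is 23. Treating letters as 0–25, the rule is x ↦ 17x + 17 (mod 26).
Decoding vaveh: v(21)→23·(21−17)≡14=o; a(0)→23·(0−17)≡25=z; v(21)→23·(21−17)≡14=o; e(4)→23·(4−17)≡13=n; h(7)→23·(7−17)≡4=e (all mod 26).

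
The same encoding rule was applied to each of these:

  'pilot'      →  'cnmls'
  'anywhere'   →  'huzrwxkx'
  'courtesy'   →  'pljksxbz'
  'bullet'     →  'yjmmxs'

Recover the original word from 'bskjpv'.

p(15)→c(2) and i(8)→n(13) fit y≡17x+7 (mod 26); the inverse of 17 mod 26 is 23. Treating letters as 0–25, the rule is x ↦ 17x + 7 (mod 26).
Reversing it on bskjpv: b(1)→23·(1−7)≡18=s; s(18)→23·(18−7)≡19=t; k(10)→23·(10−7)≡17=r; j(9)→23·(9−7)≡20=u; p(15)→23·(15−7)≡2=c; v(21)→23·(21−7)≡10=k (all mod 26).

struck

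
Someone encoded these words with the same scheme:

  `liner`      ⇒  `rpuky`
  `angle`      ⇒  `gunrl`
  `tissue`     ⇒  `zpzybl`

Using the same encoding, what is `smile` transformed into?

ytprl

Shifts by position in liner: pos 0: l→r (+6), pos 1: i→p (+7), pos 2: n→u (+7), pos 3: e→k (+6), pos 4: r→y (+7) — repeating every 3. The shifts repeat in a cycle of length 3: positions 0,1,… shift by +6, +7, +7, then the pattern repeats.
For smile: s+6=y, m+7=t, i+7=p, l+6=r, e+7=l.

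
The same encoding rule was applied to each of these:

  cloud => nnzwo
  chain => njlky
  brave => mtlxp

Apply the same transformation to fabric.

Shifts by position in cloud: pos 0: c→n (+11), pos 1: l→n (+2), pos 2: o→z (+11), pos 3: u→w (+2) — repeating every 2. It's a Vigenère-style cipher with numeric key [11,2]: position i shifts by key[i mod 2].
On fabric: f+11=q, a+2=c, b+11=m, r+2=t, i+11=t, c+2=e.

qcmtte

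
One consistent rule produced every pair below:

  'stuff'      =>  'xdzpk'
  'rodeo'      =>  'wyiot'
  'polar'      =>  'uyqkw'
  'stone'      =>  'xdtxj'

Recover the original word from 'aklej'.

Shifts by position in stuff: pos 0: s→x (+5), pos 1: t→d (+10), pos 2: u→z (+5), pos 3: f→p (+10) — repeating every 2. A repeating key of period 2 is used — shifts +5, +10 over and over.
Reversing it on aklej: a−5=v, k−10=a, l−5=g, e−10=u, j−5=e.

vague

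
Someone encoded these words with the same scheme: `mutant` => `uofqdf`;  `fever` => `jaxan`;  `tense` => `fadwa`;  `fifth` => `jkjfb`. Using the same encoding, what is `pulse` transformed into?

volwa

Each letter's alphabet position (a=0..z=25) is mapped through 9·x+16 mod 26 — an affine cipher.
On pulse: p(15)→9·15+16≡21=v; u(20)→9·20+16≡14=o; l(11)→9·11+16≡11=l; s(18)→9·18+16≡22=w; e(4)→9·4+16≡0=a (all mod 26).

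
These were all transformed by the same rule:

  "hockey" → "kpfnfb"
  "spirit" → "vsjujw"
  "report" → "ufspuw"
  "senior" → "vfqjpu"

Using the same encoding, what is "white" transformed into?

Vowels shift forward by 1 and consonants shift forward by 3.
For white: w(cons)+3=z, h(cons)+3=k, i(vowel)+1=j, t(cons)+3=w, e(vowel)+1=f.

zkjwf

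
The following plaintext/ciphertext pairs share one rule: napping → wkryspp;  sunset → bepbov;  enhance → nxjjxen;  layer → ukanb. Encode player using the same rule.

yvchot

Shifts by position in napping: pos 0: n→w (+9), pos 1: a→k (+10), pos 2: p→r (+2), pos 3: p→y (+9), pos 4: i→s (+10), pos 5: n→p (+2) — repeating every 3. The shifts repeat in a cycle of length 3: positions 0,1,… shift by +9, +10, +2, then the pattern repeats.
For player: p+9=y, l+10=v, a+2=c, y+9=h, e+10=o, r+2=t.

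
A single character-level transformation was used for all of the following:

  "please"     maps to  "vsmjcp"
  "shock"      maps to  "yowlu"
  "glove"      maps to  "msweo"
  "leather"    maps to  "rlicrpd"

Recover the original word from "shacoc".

In please: p→v is +6, l→s is +7, e→m is +8, a→j is +9 — the shift increases by 1 each position. The shift increases by 1 at each position, starting from +6: 6, 7, 8, ….
Reversing it on shacoc: s−6=m, h−7=a, a−8=s, c−9=t, o−10=e, c−11=r.

master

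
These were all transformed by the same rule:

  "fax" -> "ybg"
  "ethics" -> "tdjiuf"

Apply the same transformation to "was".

The output letters match the input read backwards, each shifted +1: fax reversed is xaf. Two steps: reverse the string, then apply a Caesar shift of +1.
For was: reverse → saw; then shift: s+1=t, a+1=b, w+1=x.

tbx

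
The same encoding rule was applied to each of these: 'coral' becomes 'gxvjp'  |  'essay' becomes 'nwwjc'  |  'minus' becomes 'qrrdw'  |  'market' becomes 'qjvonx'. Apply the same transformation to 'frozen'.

jvxdnr

The shift depends on letter class: consonant c→g is +4, but vowel o→x is +9. Vowels shift forward by 9 and consonants shift forward by 4.
For frozen: f(cons)+4=j, r(cons)+4=v, o(vowel)+9=x, z(cons)+4=d, e(vowel)+9=n, n(cons)+4=r.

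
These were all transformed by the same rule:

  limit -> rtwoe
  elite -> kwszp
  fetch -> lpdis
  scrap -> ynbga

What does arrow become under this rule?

gcbuh

Shifts by position in limit: pos 0: l→r (+6), pos 1: i→t (+11), pos 2: m→w (+10), pos 3: i→o (+6), pos 4: t→e (+11) — repeating every 3. It's a Vigenère-style cipher with numeric key [6,11,10]: position i shifts by key[i mod 3].
For arrow: a+6=g, r+11=c, r+10=b, o+6=u, w+11=h.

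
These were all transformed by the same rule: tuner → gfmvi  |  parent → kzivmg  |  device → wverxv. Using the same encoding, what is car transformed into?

xzi

Each pair mirrors across the alphabet (t↔g, u↔f, n↔m): positions sum to 25. Each letter is replaced by its mirror in the alphabet: a↔z, b↔y, c↔x, and so on (the Atbash cipher).
Applying it to car: c↔x, a↔z, r↔i.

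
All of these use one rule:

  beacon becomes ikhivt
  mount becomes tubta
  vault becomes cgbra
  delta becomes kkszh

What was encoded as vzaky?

It's a Vigenère-style cipher with numeric key [7,6]: position i shifts by key[i mod 2].
Decoding vzaky: v−7=o, z−6=t, a−7=t, k−6=e, y−7=r.

otter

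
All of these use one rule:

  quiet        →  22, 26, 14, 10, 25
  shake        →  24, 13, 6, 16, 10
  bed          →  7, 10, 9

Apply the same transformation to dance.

q is letter #17 and maps to 22: an offset of 5. Each letter is replaced by its alphabet position (a=1..z=26) + 5.
Applying it to dance: d=4→9, a=1→6, n=14→19, c=3→8, e=5→10.

9, 6, 19, 8, 10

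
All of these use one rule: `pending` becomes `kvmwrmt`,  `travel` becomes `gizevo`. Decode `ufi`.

Each letter is replaced by its mirror in the alphabet: a↔z, b↔y, c↔x, and so on (the Atbash cipher).
Undoing it on ufi: u↔f, f↔u, i↔r.

fur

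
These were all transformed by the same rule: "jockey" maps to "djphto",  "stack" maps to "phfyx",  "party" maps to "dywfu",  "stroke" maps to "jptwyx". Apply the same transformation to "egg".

Read the word backwards and shift each letter +5.
Applying it to egg: reverse → gge; then shift: g+5=l, g+5=l, e+5=j.

llj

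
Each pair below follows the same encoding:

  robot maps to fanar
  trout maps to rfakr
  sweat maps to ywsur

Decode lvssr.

fleet

r(17)→f(5) and o(14)→a(0) fit y≡19x+20 (mod 26); the inverse of 19 mod 26 is 11. Treating letters as 0–25, the rule is x ↦ 19x + 20 (mod 26).
Reversing it on lvssr: l(11)→11·(11−20)≡5=f; v(21)→11·(21−20)≡11=l; s(18)→11·(18−20)≡4=e; s(18)→11·(18−20)≡4=e; r(17)→11·(17−20)≡19=t (all mod 26).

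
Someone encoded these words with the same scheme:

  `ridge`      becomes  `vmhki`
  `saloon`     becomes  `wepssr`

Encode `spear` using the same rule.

Each letter is shifted forward by 4 in the alphabet (a Caesar shift of +4).
For spear: s+4=w, p+4=t, e+4=i, a+4=e, r+4=v.

wtiev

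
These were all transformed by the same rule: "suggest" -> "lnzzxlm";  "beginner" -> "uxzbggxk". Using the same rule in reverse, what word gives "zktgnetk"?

This is a Caesar cipher with shift 19.
Undoing it on zktgnetk: z−19=g, k−19=r, t−19=a, g−19=n, n−19=u, e−19=l, t−19=a, k−19=r.

granular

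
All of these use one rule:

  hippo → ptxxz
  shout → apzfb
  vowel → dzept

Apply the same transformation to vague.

dlofp

Vowels shift forward by 11 and consonants shift forward by 8.
For vague: v(cons)+8=d, a(vowel)+11=l, g(cons)+8=o, u(vowel)+11=f, e(vowel)+11=p.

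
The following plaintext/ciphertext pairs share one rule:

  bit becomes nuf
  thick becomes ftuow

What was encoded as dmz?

Compare letters: b→n is +12, i→u is +12, t→f is +12 — a constant shift. This is a Caesar cipher with shift 12.
Decoding dmz: d−12=r, m−12=a, z−12=n.

ran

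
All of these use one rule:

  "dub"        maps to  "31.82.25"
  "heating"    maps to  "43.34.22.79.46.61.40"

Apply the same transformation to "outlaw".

64.82.79.55.22.88

With a=1..z=26, the number is 3·pos + 19.
Applying it to outlaw: o=15→64, u=21→82, t=20→79, l=12→55, a=1→22, w=23→88.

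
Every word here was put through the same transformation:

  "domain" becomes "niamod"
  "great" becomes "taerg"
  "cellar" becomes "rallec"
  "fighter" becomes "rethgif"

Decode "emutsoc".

The word is simply reversed.
Undoing it on emutsoc: then reverse → costume.

costume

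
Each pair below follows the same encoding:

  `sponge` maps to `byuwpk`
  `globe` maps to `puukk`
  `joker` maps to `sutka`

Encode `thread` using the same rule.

The shift depends on letter class: consonant s→b is +9, but vowel o→u is +6. The rule splits by letter class: vowels +6, consonants +9.
On thread: t(cons)+9=c, h(cons)+9=q, r(cons)+9=a, e(vowel)+6=k, a(vowel)+6=g, d(cons)+9=m.

cqakgm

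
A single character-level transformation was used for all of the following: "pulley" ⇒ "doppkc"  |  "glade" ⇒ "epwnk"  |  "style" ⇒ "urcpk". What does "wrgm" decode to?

p(15)→d(3) and u(20)→o(14) fit y≡23x+22 (mod 26); the inverse of 23 mod 26 is 17. Each letter's alphabet position (a=0..z=25) is mapped through 23·x+22 mod 26 — an affine cipher.
Undoing it on wrgm: w(22)→17·(22−22)≡0=a; r(17)→17·(17−22)≡19=t; g(6)→17·(6−22)≡14=o; m(12)→17·(12−22)≡12=m (all mod 26).

atom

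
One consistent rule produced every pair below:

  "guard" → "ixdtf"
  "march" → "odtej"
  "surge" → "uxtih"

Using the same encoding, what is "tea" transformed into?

vhd

The rule splits by letter class: vowels +3, consonants +2.
Applying it to tea: t(cons)+2=v, e(vowel)+3=h, a(vowel)+3=d.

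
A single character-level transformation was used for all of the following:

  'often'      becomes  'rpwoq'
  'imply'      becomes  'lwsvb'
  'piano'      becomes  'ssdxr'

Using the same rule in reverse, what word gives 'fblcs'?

It's a Vigenère-style cipher with numeric key [3,10]: position i shifts by key[i mod 2].
Undoing it on fblcs: f−3=c, b−10=r, l−3=i, c−10=s, s−3=p.

crisp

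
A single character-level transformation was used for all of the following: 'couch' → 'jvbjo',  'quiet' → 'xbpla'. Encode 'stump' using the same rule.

Compare letters: c→j is +7, o→v is +7, u→b is +7 — a constant shift. Each letter is shifted forward by 7 in the alphabet (a Caesar shift of +7).
For stump: s+7=z, t+7=a, u+7=b, m+7=t, p+7=w.

zabtw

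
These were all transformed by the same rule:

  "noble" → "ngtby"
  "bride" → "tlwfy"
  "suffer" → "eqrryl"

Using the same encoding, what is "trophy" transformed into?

xlgzdo

n(13)→n(13) and o(14)→g(6) fit y≡19x+0 (mod 26); the inverse of 19 mod 26 is 11. This is an affine cipher: with a=0,…,z=25, each position x becomes (19x+0) mod 26.
On trophy: t(19)→19·19+0≡23=x; r(17)→19·17+0≡11=l; o(14)→19·14+0≡6=g; p(15)→19·15+0≡25=z; h(7)→19·7+0≡3=d; y(24)→19·24+0≡14=o (all mod 26).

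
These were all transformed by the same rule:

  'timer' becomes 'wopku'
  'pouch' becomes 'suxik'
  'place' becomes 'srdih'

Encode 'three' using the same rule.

wnukh

Shifts by position in timer: pos 0: t→w (+3), pos 1: i→o (+6), pos 2: m→p (+3), pos 3: e→k (+6) — repeating every 2. It's a Vigenère-style cipher with numeric key [3,6]: position i shifts by key[i mod 2].
Applying it to three: t+3=w, h+6=n, r+3=u, e+6=k, e+3=h.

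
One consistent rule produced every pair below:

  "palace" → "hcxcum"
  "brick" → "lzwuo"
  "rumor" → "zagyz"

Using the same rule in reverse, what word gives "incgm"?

This is an affine cipher: with a=0,…,z=25, each position x becomes (9x+2) mod 26.
Undoing it on incgm: i(8)→3·(8−2)≡18=s; n(13)→3·(13−2)≡7=h; c(2)→3·(2−2)≡0=a; g(6)→3·(6−2)≡12=m; m(12)→3·(12−2)≡4=e (all mod 26).

shame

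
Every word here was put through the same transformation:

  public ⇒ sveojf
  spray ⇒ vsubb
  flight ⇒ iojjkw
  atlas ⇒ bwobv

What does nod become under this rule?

The shift depends on letter class: consonant p→s is +3, but vowel u→v is +1. Vowels shift forward by 1 and consonants shift forward by 3.
For nod: n(cons)+3=q, o(vowel)+1=p, d(cons)+3=g.

qpg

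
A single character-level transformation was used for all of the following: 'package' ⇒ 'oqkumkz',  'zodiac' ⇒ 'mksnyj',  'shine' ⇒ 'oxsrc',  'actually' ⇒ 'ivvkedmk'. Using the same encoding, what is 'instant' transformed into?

dxkdcxs

The output letters match the input read backwards, each shifted +10: package reversed is egakcap. Two steps: reverse the string, then apply a Caesar shift of +10.
For instant: reverse → tnatsni; then shift: t+10=d, n+10=x, a+10=k, t+10=d, s+10=c, n+10=x, i+10=s.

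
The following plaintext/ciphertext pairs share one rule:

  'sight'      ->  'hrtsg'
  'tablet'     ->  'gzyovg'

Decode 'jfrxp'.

quick

Each letter is replaced by its mirror in the alphabet: a↔z, b↔y, c↔x, and so on (the Atbash cipher).
Undoing it on jfrxp: j↔q, f↔u, r↔i, x↔c, p↔k.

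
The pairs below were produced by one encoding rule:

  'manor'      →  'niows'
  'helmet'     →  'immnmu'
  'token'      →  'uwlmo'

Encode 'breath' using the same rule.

The shift depends on letter class: consonant m→n is +1, but vowel a→i is +8. The rule splits by letter class: vowels +8, consonants +1.
Applying it to breath: b(cons)+1=c, r(cons)+1=s, e(vowel)+8=m, a(vowel)+8=i, t(cons)+1=u, h(cons)+1=i.

csmiui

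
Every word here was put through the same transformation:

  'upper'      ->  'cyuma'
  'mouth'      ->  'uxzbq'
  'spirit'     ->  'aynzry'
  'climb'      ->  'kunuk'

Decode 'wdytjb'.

outlaw

Shifts by position in upper: pos 0: u→c (+8), pos 1: p→y (+9), pos 2: p→u (+5), pos 3: e→m (+8), pos 4: r→a (+9) — repeating every 3. A repeating key of period 3 is used — shifts +8, +9, +5 over and over.
Decoding wdytjb: w−8=o, d−9=u, y−5=t, t−8=l, j−9=a, b−5=w.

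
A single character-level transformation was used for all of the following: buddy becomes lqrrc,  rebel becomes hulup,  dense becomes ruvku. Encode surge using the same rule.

b(1)→l(11) and u(20)→q(16) fit y≡3x+8 (mod 26); the inverse of 3 mod 26 is 9. This is an affine cipher: with a=0,…,z=25, each position x becomes (3x+8) mod 26.
For surge: s(18)→3·18+8≡10=k; u(20)→3·20+8≡16=q; r(17)→3·17+8≡7=h; g(6)→3·6+8≡0=a; e(4)→3·4+8≡20=u (all mod 26).

kqhau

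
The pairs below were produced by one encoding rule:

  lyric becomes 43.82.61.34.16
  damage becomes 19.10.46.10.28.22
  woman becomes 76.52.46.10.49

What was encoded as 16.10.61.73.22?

carve

With a=1..z=26, the number is 3·pos + 7.
Reversing it on 16.10.61.73.22: 16→(16−7)÷3=3=c, 10→(10−7)÷3=1=a, 61→(61−7)÷3=18=r, 73→(73−7)÷3=22=v, 22→(22−7)÷3=5=e.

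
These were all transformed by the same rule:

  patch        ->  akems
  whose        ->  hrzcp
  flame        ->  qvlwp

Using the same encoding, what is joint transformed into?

Shifts by position in patch: pos 0: p→a (+11), pos 1: a→k (+10), pos 2: t→e (+11), pos 3: c→m (+10) — repeating every 2. It's a Vigenère-style cipher with numeric key [11,10]: position i shifts by key[i mod 2].
For joint: j+11=u, o+10=y, i+11=t, n+10=x, t+11=e.

uytxe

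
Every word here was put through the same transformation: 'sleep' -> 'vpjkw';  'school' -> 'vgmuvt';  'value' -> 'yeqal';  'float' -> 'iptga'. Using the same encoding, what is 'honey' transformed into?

In sleep: s→v is +3, l→p is +4, e→j is +5, e→k is +6 — the shift increases by 1 each position. Each letter shifts forward by (position + 3), i.e. 3, 4, 5, … — the shift grows by one for each successive letter.
Applying it to honey: h+3=k, o+4=s, n+5=s, e+6=k, y+7=f.

ksskf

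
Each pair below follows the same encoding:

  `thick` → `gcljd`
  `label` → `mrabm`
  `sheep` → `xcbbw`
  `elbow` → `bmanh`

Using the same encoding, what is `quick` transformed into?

fpljd

t(19)→g(6) and h(7)→c(2) fit y≡9x+17 (mod 26); the inverse of 9 mod 26 is 3. This is an affine cipher: with a=0,…,z=25, each position x becomes (9x+17) mod 26.
Applying it to quick: q(16)→9·16+17≡5=f; u(20)→9·20+17≡15=p; i(8)→9·8+17≡11=l; c(2)→9·2+17≡9=j; k(10)→9·10+17≡3=d (all mod 26).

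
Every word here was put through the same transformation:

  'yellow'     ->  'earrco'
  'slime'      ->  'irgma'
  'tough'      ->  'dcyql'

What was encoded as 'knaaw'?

This is an affine cipher: with a=0,…,z=25, each position x becomes (21x+20) mod 26.
Undoing it on knaaw: k(10)→5·(10−20)≡2=c; n(13)→5·(13−20)≡17=r; a(0)→5·(0−20)≡4=e; a(0)→5·(0−20)≡4=e; w(22)→5·(22−20)≡10=k (all mod 26).

creek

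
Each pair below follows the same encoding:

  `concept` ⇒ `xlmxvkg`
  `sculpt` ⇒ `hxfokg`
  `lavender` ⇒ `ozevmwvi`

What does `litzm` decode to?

organ

Each pair mirrors across the alphabet (c↔x, o↔l, n↔m): positions sum to 25. Each letter is replaced by its mirror in the alphabet: a↔z, b↔y, c↔x, and so on (the Atbash cipher).
Undoing it on litzm: l↔o, i↔r, t↔g, z↔a, m↔n.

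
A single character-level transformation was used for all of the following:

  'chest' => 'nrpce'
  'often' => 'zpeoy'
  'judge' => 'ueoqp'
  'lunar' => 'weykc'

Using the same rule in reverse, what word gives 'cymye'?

Shifts by position in chest: pos 0: c→n (+11), pos 1: h→r (+10), pos 2: e→p (+11), pos 3: s→c (+10) — repeating every 2. It's a Vigenère-style cipher with numeric key [11,10]: position i shifts by key[i mod 2].
Undoing it on cymye: c−11=r, y−10=o, m−11=b, y−10=o, e−11=t.

robot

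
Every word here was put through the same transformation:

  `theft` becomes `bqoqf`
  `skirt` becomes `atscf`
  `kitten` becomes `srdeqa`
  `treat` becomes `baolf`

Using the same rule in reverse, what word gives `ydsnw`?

In theft: t→b is +8, h→q is +9, e→o is +10, f→q is +11 — the shift increases by 1 each position. The shift increases by 1 at each position, starting from +8: 8, 9, 10, ….
Reversing it on ydsnw: y−8=q, d−9=u, s−10=i, n−11=c, w−12=k.

quick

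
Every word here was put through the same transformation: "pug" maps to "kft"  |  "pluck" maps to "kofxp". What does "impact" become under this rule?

Each pair mirrors across the alphabet (p↔k, u↔f, g↔t): positions sum to 25. This is the alphabet-reversal cipher (Atbash): a becomes z, b becomes y, etc.
On impact: i↔r, m↔n, p↔k, a↔z, c↔x, t↔g.

rnkzxg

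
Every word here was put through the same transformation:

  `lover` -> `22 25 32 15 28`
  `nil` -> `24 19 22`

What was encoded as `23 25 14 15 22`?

l is letter #12 and maps to 22: an offset of 10. Letters become their 1-based position plus 10 (so a→11, b→12, …).
Reversing it on 23 25 14 15 22: 23→(23−10)÷1=13=m, 25→(25−10)÷1=15=o, 14→(14−10)÷1=4=d, 15→(15−10)÷1=5=e, 22→(22−10)÷1=12=l.

model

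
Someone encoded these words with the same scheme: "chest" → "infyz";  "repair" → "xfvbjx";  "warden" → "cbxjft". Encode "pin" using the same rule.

vjt

The shift depends on letter class: consonant c→i is +6, but vowel e→f is +1. Two shifts are in play — +1 for a/e/i/o/u, +6 for every other letter.
Applying it to pin: p(cons)+6=v, i(vowel)+1=j, n(cons)+6=t.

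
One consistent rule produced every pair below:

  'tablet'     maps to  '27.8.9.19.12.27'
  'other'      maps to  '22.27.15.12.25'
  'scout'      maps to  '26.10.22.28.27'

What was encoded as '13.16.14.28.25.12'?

figure

t is letter #20 and maps to 27: an offset of 7. Letters become their 1-based position plus 7 (so a→8, b→9, …).
Reversing it on 13.16.14.28.25.12: 13→(13−7)÷1=6=f, 16→(16−7)÷1=9=i, 14→(14−7)÷1=7=g, 28→(28−7)÷1=21=u, 25→(25−7)÷1=18=r, 12→(12−7)÷1=5=e.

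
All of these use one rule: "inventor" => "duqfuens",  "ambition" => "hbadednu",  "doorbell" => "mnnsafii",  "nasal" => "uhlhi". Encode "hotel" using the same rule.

This is an affine cipher: with a=0,…,z=25, each position x becomes (19x+7) mod 26.
On hotel: h(7)→19·7+7≡10=k; o(14)→19·14+7≡13=n; t(19)→19·19+7≡4=e; e(4)→19·4+7≡5=f; l(11)→19·11+7≡8=i (all mod 26).

knefi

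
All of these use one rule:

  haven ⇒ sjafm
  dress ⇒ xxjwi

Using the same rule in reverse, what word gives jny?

tie

The output letters match the input read backwards, each shifted +5: haven reversed is nevah. Read the word backwards and shift each letter +5.
Decoding jny: shift back: j−5=e, n−5=i, y−5=t → eit; then reverse → tie.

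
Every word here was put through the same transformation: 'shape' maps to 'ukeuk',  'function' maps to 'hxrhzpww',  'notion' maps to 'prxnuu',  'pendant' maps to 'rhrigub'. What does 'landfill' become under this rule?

In shape: s→u is +2, h→k is +3, a→e is +4, p→u is +5 — the shift increases by 1 each position. The shift increases by 1 at each position, starting from +2: 2, 3, 4, ….
Applying it to landfill: l+2=n, a+3=d, n+4=r, d+5=i, f+6=l, i+7=p, l+8=t, l+9=u.

ndrilptu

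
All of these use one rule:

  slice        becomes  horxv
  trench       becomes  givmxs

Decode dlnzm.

Each pair mirrors across the alphabet (s↔h, l↔o, i↔r): positions sum to 25. Each letter is replaced by its mirror in the alphabet: a↔z, b↔y, c↔x, and so on (the Atbash cipher).
Reversing it on dlnzm: d↔w, l↔o, n↔m, z↔a, m↔n.

woman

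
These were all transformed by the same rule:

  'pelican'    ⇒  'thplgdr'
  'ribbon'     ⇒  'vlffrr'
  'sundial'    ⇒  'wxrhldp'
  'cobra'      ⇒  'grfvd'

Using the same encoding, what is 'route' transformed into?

vrxxh

The shift depends on letter class: consonant p→t is +4, but vowel e→h is +3. Vowels shift forward by 3 and consonants shift forward by 4.
On route: r(cons)+4=v, o(vowel)+3=r, u(vowel)+3=x, t(cons)+4=x, e(vowel)+3=h.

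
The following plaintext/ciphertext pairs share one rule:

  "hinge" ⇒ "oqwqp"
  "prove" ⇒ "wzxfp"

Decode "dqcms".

witch

Letter i (0-indexed) is shifted by i+7, so successive shifts are 7, 8, 9, ….
Decoding dqcms: d−7=w, q−8=i, c−9=t, m−10=c, s−11=h.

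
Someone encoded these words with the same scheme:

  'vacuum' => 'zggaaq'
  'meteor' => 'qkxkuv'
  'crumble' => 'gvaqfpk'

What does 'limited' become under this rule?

The shift depends on letter class: consonant v→z is +4, but vowel a→g is +6. Two shifts are in play — +6 for a/e/i/o/u, +4 for every other letter.
On limited: l(cons)+4=p, i(vowel)+6=o, m(cons)+4=q, i(vowel)+6=o, t(cons)+4=x, e(vowel)+6=k, d(cons)+4=h.

poqoxkh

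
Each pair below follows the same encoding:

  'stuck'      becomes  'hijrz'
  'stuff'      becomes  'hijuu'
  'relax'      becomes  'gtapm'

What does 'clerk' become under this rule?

ratgz

Compare letters: s→h is +15, t→i is +15, u→j is +15 — a constant shift. Each letter is shifted forward by 15 in the alphabet (a Caesar shift of +15).
Applying it to clerk: c+15=r, l+15=a, e+15=t, r+15=g, k+15=z.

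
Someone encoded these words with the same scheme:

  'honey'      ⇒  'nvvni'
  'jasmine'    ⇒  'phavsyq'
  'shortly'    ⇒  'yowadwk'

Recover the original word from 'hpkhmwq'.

bicycle

In honey: h→n is +6, o→v is +7, n→v is +8, e→n is +9 — the shift increases by 1 each position. Letter i (0-indexed) is shifted by i+6, so successive shifts are 6, 7, 8, ….
Decoding hpkhmwq: h−6=b, p−7=i, k−8=c, h−9=y, m−10=c, w−11=l, q−12=e.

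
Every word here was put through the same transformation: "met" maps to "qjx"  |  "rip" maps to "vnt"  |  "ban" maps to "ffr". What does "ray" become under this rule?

The rule splits by letter class: vowels +5, consonants +4.
On ray: r(cons)+4=v, a(vowel)+5=f, y(cons)+4=c.

vfc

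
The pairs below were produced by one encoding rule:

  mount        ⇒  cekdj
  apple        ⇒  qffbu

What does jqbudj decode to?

Compare letters: m→c is +16, o→e is +16, u→k is +16 — a constant shift. Every letter moves 16 places later in the alphabet, wrapping around z→a.
Reversing it on jqbudj: j−16=t, q−16=a, b−16=l, u−16=e, d−16=n, j−16=t.

talent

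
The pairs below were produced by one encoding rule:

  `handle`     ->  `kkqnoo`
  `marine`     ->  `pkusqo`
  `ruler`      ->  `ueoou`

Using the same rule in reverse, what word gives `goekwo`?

debate

Shifts by position in handle: pos 0: h→k (+3), pos 1: a→k (+10), pos 2: n→q (+3), pos 3: d→n (+10) — repeating every 2. The shifts repeat in a cycle of length 2: positions 0,1,… shift by +3, +10, then the pattern repeats.
Reversing it on goekwo: g−3=d, o−10=e, e−3=b, k−10=a, w−3=t, o−10=e.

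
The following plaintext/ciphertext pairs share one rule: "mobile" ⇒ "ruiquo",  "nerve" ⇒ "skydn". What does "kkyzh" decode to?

In mobile: m→r is +5, o→u is +6, b→i is +7, i→q is +8 — the shift increases by 1 each position. The shift increases by 1 at each position, starting from +5: 5, 6, 7, ….
Reversing it on kkyzh: k−5=f, k−6=e, y−7=r, z−8=r, h−9=y.

ferry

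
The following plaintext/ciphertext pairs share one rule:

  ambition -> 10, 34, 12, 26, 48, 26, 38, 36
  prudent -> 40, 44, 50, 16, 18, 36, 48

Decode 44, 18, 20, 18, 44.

a(#1)→10 and m(#13)→34: differences scale by 2, so n = 2·pos + 8. Each letter becomes 2×(its alphabet position, a=1..z=26) + 8.
Decoding 44, 18, 20, 18, 44: 44→(44−8)÷2=18=r, 18→(18−8)÷2=5=e, 20→(20−8)÷2=6=f, 18→(18−8)÷2=5=e, 44→(44−8)÷2=18=r.

refer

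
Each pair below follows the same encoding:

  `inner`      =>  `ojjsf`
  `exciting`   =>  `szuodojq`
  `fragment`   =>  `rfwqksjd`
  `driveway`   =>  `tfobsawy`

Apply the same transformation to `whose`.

i(8)→o(14) and n(13)→j(9) fit y≡25x+22 (mod 26); the inverse of 25 mod 26 is 25. Each letter's alphabet position (a=0..z=25) is mapped through 25·x+22 mod 26 — an affine cipher.
For whose: w(22)→25·22+22≡0=a; h(7)→25·7+22≡15=p; o(14)→25·14+22≡8=i; s(18)→25·18+22≡4=e; e(4)→25·4+22≡18=s (all mod 26).

apies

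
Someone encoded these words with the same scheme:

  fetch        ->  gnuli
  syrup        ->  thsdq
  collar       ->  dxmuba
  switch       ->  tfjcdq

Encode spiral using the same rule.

It's a Vigenère-style cipher with numeric key [1,9]: position i shifts by key[i mod 2].
For spiral: s+1=t, p+9=y, i+1=j, r+9=a, a+1=b, l+9=u.

tyjabu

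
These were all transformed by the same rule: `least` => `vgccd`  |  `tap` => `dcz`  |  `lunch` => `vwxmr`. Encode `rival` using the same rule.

bkfcv

The shift depends on letter class: consonant l→v is +10, but vowel e→g is +2. The rule splits by letter class: vowels +2, consonants +10.
Applying it to rival: r(cons)+10=b, i(vowel)+2=k, v(cons)+10=f, a(vowel)+2=c, l(cons)+10=v.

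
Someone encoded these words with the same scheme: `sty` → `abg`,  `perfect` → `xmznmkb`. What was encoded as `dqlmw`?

video

Compare letters: s→a is +8, t→b is +8, y→g is +8 — a constant shift. Each letter is shifted forward by 8 in the alphabet (a Caesar shift of +8).
Decoding dqlmw: d−8=v, q−8=i, l−8=d, m−8=e, w−8=o.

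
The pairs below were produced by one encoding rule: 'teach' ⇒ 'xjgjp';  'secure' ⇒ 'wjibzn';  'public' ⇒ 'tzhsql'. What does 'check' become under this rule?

Each letter shifts forward by (position + 4), i.e. 4, 5, 6, … — the shift grows by one for each successive letter.
For check: c+4=g, h+5=m, e+6=k, c+7=j, k+8=s.

gmkjs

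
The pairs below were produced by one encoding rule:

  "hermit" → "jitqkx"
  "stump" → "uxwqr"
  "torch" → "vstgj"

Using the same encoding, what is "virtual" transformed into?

xmtxwen

Shifts by position in hermit: pos 0: h→j (+2), pos 1: e→i (+4), pos 2: r→t (+2), pos 3: m→q (+4) — repeating every 2. The shifts repeat in a cycle of length 2: positions 0,1,… shift by +2, +4, then the pattern repeats.
For virtual: v+2=x, i+4=m, r+2=t, t+4=x, u+2=w, a+4=e, l+2=n.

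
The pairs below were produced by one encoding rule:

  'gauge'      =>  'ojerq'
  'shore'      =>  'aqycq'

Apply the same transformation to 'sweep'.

afopb

The shift increases by 1 at each position, starting from +8: 8, 9, 10, ….
On sweep: s+8=a, w+9=f, e+10=o, e+11=p, p+12=b.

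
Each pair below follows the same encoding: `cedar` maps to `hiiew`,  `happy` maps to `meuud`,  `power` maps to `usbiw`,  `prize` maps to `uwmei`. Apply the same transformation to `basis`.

The shift depends on letter class: consonant c→h is +5, but vowel e→i is +4. Two shifts are in play — +4 for a/e/i/o/u, +5 for every other letter.
For basis: b(cons)+5=g, a(vowel)+4=e, s(cons)+5=x, i(vowel)+4=m, s(cons)+5=x.

gexmx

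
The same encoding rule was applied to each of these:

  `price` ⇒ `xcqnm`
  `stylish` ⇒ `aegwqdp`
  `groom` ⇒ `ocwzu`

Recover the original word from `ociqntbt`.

graffiti

The shifts repeat in a cycle of length 2: positions 0,1,… shift by +8, +11, then the pattern repeats.
Decoding ociqntbt: o−8=g, c−11=r, i−8=a, q−11=f, n−8=f, t−11=i, b−8=t, t−11=i.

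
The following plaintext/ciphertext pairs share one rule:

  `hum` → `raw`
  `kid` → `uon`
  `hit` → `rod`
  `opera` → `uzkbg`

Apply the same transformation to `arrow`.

gbbug

The shift depends on letter class: consonant h→r is +10, but vowel u→a is +6. The rule splits by letter class: vowels +6, consonants +10.
On arrow: a(vowel)+6=g, r(cons)+10=b, r(cons)+10=b, o(vowel)+6=u, w(cons)+10=g.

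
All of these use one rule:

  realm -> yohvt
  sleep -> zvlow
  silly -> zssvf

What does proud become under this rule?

wbvek

Shifts by position in realm: pos 0: r→y (+7), pos 1: e→o (+10), pos 2: a→h (+7), pos 3: l→v (+10) — repeating every 2. It's a Vigenère-style cipher with numeric key [7,10]: position i shifts by key[i mod 2].
For proud: p+7=w, r+10=b, o+7=v, u+10=e, d+7=k.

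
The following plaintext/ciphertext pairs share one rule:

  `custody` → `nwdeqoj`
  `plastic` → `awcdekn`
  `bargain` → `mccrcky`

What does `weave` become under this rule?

The shift depends on letter class: consonant c→n is +11, but vowel u→w is +2. Vowels shift forward by 2 and consonants shift forward by 11.
Applying it to weave: w(cons)+11=h, e(vowel)+2=g, a(vowel)+2=c, v(cons)+11=g, e(vowel)+2=g.

hgcgg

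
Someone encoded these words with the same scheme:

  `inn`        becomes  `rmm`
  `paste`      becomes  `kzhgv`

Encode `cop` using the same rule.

xlk

Each letter is replaced by its mirror in the alphabet: a↔z, b↔y, c↔x, and so on (the Atbash cipher).
Applying it to cop: c↔x, o↔l, p↔k.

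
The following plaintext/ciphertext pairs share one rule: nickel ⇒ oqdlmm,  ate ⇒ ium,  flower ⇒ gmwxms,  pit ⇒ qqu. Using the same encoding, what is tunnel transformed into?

ucoomm

The shift depends on letter class: consonant n→o is +1, but vowel i→q is +8. The rule splits by letter class: vowels +8, consonants +1.
For tunnel: t(cons)+1=u, u(vowel)+8=c, n(cons)+1=o, n(cons)+1=o, e(vowel)+8=m, l(cons)+1=m.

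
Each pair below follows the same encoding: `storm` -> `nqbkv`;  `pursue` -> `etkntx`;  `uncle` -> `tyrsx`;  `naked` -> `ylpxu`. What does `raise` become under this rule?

s(18)→n(13) and t(19)→q(16) fit y≡3x+11 (mod 26); the inverse of 3 mod 26 is 9. Each letter's alphabet position (a=0..z=25) is mapped through 3·x+11 mod 26 — an affine cipher.
Applying it to raise: r(17)→3·17+11≡10=k; a(0)→3·0+11≡11=l; i(8)→3·8+11≡9=j; s(18)→3·18+11≡13=n; e(4)→3·4+11≡23=x (all mod 26).

kljnx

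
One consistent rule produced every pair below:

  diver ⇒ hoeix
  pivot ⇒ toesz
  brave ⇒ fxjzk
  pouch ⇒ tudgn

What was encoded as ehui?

Shifts by position in diver: pos 0: d→h (+4), pos 1: i→o (+6), pos 2: v→e (+9), pos 3: e→i (+4), pos 4: r→x (+6) — repeating every 3. The shifts repeat in a cycle of length 3: positions 0,1,… shift by +4, +6, +9, then the pattern repeats.
Reversing it on ehui: e−4=a, h−6=b, u−9=l, i−4=e.

able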